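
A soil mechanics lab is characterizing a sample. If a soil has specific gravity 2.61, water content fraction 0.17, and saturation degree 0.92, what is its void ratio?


Result: 0.4823

Derivation:
Using the relation e = Gs * w / S
e = 2.61 * 0.17 / 0.92
e = 0.4823


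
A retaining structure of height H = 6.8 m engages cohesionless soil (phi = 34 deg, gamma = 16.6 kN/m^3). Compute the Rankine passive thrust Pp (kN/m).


Result: 1357.52 kN/m

Derivation:
Compute passive earth pressure coefficient:
Kp = tan^2(45 + phi/2) = tan^2(62.0) = 3.537132
Compute passive force:
Pp = 0.5 * Kp * gamma * H^2
Pp = 0.5 * 3.537132 * 16.6 * 6.8^2
Pp = 1357.52 kN/m


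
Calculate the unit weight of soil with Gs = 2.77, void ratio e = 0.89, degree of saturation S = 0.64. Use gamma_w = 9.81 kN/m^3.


Using gamma = gamma_w * (Gs + S*e) / (1 + e)
Numerator: Gs + S*e = 2.77 + 0.64*0.89 = 3.3396
Denominator: 1 + e = 1 + 0.89 = 1.89
gamma = 9.81 * 3.3396 / 1.89
gamma = 17.334 kN/m^3


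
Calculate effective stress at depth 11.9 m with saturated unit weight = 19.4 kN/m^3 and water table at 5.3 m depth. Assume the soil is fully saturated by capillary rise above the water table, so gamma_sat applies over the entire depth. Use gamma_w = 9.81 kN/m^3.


Total stress = gamma_sat * depth
sigma = 19.4 * 11.9 = 230.86 kPa
Pore water pressure u = gamma_w * (depth - d_wt)
u = 9.81 * (11.9 - 5.3) = 64.746 kPa
Effective stress = sigma - u
sigma' = 230.86 - 64.746 = 166.11 kPa


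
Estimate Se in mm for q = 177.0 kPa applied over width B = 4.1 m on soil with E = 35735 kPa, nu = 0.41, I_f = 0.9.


Result: 15.205 mm

Derivation:
Using Se = q * B * (1 - nu^2) * I_f / E
1 - nu^2 = 1 - 0.41^2 = 0.8319
Se = 177.0 * 4.1 * 0.8319 * 0.9 / 35735
Se = 0.015205 m
Convert to mm: Se = 0.015205 * 1000 = 15.205 mm


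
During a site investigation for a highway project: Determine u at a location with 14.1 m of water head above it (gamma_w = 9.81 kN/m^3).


Using u = gamma_w * h_w
u = 9.81 * 14.1
u = 138.32 kPa


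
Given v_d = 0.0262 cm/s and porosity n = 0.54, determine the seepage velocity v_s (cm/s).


Using v_s = v_d / n
v_s = 0.0262 / 0.54
v_s = 0.04852 cm/s


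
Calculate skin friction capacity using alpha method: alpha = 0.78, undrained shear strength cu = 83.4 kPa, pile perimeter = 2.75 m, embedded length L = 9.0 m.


Using Qs = alpha * cu * perimeter * L
Qs = 0.78 * 83.4 * 2.75 * 9.0
Qs = 1610.04 kN


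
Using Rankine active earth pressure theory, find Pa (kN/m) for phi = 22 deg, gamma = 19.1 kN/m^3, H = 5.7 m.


Compute active earth pressure coefficient:
Ka = tan^2(45 - phi/2) = tan^2(34.0) = 0.454962
Compute active force:
Pa = 0.5 * Ka * gamma * H^2
Pa = 0.5 * 0.454962 * 19.1 * 5.7^2
Pa = 141.17 kN/m


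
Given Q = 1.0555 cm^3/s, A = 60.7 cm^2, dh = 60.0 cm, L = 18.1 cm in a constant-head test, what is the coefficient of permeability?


Result: 0.005246 cm/s

Derivation:
Compute hydraulic gradient:
i = dh / L = 60.0 / 18.1 = 3.31492
Then apply Darcy's law:
k = Q / (A * i)
k = 1.0555 / (60.7 * 3.31492)
k = 1.0555 / 201.215
k = 0.005246 cm/s


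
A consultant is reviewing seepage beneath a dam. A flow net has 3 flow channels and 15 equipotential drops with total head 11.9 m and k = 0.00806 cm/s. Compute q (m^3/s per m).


Result: 0.0001918 m^3/s per m

Derivation:
Convert k to m/s for unit consistency with H:
k = 0.00806 cm/s = 0.00806 / 100 m/s = 8.06e-05 m/s
Using q = k * H * Nf / Nd
Nf / Nd = 3 / 15 = 0.2
q = 8.06e-05 * 11.9 * 0.2
q = 0.0001918 m^3/s per m


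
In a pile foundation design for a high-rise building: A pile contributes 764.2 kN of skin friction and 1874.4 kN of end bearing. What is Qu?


Using Qu = Qf + Qb
Qu = 764.2 + 1874.4
Qu = 2638.6 kN


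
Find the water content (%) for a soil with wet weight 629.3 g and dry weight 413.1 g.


Using w = (m_wet - m_dry) / m_dry * 100
m_wet - m_dry = 629.3 - 413.1 = 216.2 g
w = 216.2 / 413.1 * 100
w = 52.34 %


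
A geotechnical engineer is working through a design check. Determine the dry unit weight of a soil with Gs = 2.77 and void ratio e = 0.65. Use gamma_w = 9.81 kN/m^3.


Using gamma_d = Gs * gamma_w / (1 + e)
gamma_d = 2.77 * 9.81 / (1 + 0.65)
gamma_d = 2.77 * 9.81 / 1.65
gamma_d = 16.469 kN/m^3


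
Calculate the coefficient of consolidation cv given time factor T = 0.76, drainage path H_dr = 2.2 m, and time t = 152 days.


Result: 0.0242 m^2/day

Derivation:
Using cv = T * H_dr^2 / t
H_dr^2 = 2.2^2 = 4.84
cv = 0.76 * 4.84 / 152
cv = 0.0242 m^2/day


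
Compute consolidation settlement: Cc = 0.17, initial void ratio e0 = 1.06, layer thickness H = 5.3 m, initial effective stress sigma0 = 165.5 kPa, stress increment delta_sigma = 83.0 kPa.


Result: 0.0772 m

Derivation:
Using Sc = Cc * H / (1 + e0) * log10((sigma0 + delta_sigma) / sigma0)
Stress ratio = (165.5 + 83.0) / 165.5 = 1.50151
log10(1.50151) = 0.176528
Cc * H / (1 + e0) = 0.17 * 5.3 / (1 + 1.06) = 0.437379
Sc = 0.437379 * 0.176528
Sc = 0.0772 m


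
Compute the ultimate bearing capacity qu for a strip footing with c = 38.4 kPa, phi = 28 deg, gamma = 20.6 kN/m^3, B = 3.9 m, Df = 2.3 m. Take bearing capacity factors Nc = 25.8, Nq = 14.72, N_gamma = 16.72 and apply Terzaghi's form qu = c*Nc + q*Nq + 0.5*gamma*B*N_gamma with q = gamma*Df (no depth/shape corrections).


Result: 2359.8 kPa

Derivation:
Compute qu = c*Nc + gamma*Df*Nq + 0.5*gamma*B*N_gamma
Term 1: 38.4 * 25.8 = 990.72
Term 2: 20.6 * 2.3 * 14.72 = 697.4336
Term 3: 0.5 * 20.6 * 3.9 * 16.72 = 671.6424
qu = 990.72 + 697.4336 + 671.6424
qu = 2359.8 kPa


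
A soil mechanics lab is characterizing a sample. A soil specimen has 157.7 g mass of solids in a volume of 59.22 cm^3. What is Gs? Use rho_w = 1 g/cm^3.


Using Gs = m_s / (V_s * rho_w)
Since rho_w = 1 g/cm^3:
Gs = 157.7 / 59.22
Gs = 2.663


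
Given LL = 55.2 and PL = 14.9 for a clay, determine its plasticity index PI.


Result: 40.3

Derivation:
Using PI = LL - PL
PI = 55.2 - 14.9
PI = 40.3


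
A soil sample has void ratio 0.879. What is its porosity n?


Result: 0.4678

Derivation:
Using the relation n = e / (1 + e)
n = 0.879 / (1 + 0.879)
n = 0.879 / 1.879
n = 0.4678


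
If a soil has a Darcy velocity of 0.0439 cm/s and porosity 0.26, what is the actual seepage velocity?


Result: 0.16885 cm/s

Derivation:
Using v_s = v_d / n
v_s = 0.0439 / 0.26
v_s = 0.16885 cm/s


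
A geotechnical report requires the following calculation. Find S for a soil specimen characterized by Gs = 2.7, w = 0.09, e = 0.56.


Using S = Gs * w / e
S = 2.7 * 0.09 / 0.56
S = 0.4339


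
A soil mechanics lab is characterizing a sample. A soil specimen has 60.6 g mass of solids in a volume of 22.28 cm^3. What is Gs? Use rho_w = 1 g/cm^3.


Using Gs = m_s / (V_s * rho_w)
Since rho_w = 1 g/cm^3:
Gs = 60.6 / 22.28
Gs = 2.72


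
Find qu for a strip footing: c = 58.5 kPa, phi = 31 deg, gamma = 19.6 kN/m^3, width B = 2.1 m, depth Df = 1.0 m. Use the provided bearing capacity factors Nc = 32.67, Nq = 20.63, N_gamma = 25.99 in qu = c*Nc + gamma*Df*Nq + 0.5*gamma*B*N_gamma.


Result: 2850.42 kPa

Derivation:
Compute qu = c*Nc + gamma*Df*Nq + 0.5*gamma*B*N_gamma
Term 1: 58.5 * 32.67 = 1911.195
Term 2: 19.6 * 1.0 * 20.63 = 404.348
Term 3: 0.5 * 19.6 * 2.1 * 25.99 = 534.8742
qu = 1911.195 + 404.348 + 534.8742
qu = 2850.42 kPa


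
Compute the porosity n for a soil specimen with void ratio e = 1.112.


Using the relation n = e / (1 + e)
n = 1.112 / (1 + 1.112)
n = 1.112 / 2.112
n = 0.5265


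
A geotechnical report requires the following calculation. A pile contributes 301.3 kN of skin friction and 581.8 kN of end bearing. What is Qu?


Using Qu = Qf + Qb
Qu = 301.3 + 581.8
Qu = 883.1 kN


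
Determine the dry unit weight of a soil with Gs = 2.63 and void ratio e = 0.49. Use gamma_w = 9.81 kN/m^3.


Using gamma_d = Gs * gamma_w / (1 + e)
gamma_d = 2.63 * 9.81 / (1 + 0.49)
gamma_d = 2.63 * 9.81 / 1.49
gamma_d = 17.316 kN/m^3


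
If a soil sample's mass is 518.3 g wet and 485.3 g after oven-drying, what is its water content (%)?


Using w = (m_wet - m_dry) / m_dry * 100
m_wet - m_dry = 518.3 - 485.3 = 33.0 g
w = 33.0 / 485.3 * 100
w = 6.8 %


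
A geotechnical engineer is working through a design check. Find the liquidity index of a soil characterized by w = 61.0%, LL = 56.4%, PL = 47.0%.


First compute the plasticity index:
PI = LL - PL = 56.4 - 47.0 = 9.4
Then compute the liquidity index:
LI = (w - PL) / PI
LI = (61.0 - 47.0) / 9.4
LI = 1.489


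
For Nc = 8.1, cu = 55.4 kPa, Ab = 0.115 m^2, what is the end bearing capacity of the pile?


Result: 51.61 kN

Derivation:
Using Qb = Nc * cu * Ab
Qb = 8.1 * 55.4 * 0.115
Qb = 51.61 kN


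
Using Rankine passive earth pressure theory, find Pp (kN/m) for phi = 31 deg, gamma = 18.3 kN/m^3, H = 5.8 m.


Compute passive earth pressure coefficient:
Kp = tan^2(45 + phi/2) = tan^2(60.5) = 3.124035
Compute passive force:
Pp = 0.5 * Kp * gamma * H^2
Pp = 0.5 * 3.124035 * 18.3 * 5.8^2
Pp = 961.6 kN/m


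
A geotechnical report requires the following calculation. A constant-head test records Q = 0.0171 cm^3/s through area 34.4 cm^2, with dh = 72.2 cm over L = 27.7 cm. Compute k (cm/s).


Compute hydraulic gradient:
i = dh / L = 72.2 / 27.7 = 2.6065
Then apply Darcy's law:
k = Q / (A * i)
k = 0.0171 / (34.4 * 2.6065)
k = 0.0171 / 89.6635
k = 0.000191 cm/s


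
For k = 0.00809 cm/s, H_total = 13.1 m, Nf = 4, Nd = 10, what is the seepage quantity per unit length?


Convert k to m/s for unit consistency with H:
k = 0.00809 cm/s = 0.00809 / 100 m/s = 8.09e-05 m/s
Using q = k * H * Nf / Nd
Nf / Nd = 4 / 10 = 0.4
q = 8.09e-05 * 13.1 * 0.4
q = 0.0004239 m^3/s per m


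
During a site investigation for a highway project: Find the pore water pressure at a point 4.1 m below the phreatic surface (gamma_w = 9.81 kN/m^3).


Result: 40.22 kPa

Derivation:
Using u = gamma_w * h_w
u = 9.81 * 4.1
u = 40.22 kPa


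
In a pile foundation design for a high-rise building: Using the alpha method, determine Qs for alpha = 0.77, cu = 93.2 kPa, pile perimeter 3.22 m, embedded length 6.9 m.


Using Qs = alpha * cu * perimeter * L
Qs = 0.77 * 93.2 * 3.22 * 6.9
Qs = 1594.45 kN


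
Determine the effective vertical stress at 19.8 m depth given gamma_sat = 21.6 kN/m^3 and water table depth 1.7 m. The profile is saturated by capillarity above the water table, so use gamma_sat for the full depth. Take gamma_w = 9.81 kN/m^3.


Total stress = gamma_sat * depth
sigma = 21.6 * 19.8 = 427.68 kPa
Pore water pressure u = gamma_w * (depth - d_wt)
u = 9.81 * (19.8 - 1.7) = 177.561 kPa
Effective stress = sigma - u
sigma' = 427.68 - 177.561 = 250.12 kPa


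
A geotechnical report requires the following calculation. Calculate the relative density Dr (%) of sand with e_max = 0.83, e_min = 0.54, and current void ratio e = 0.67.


Result: 55.17 %

Derivation:
Using Dr = (e_max - e) / (e_max - e_min) * 100
e_max - e = 0.83 - 0.67 = 0.16
e_max - e_min = 0.83 - 0.54 = 0.29
Dr = 0.16 / 0.29 * 100
Dr = 55.17 %


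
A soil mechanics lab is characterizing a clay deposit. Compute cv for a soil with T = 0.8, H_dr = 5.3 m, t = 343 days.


Using cv = T * H_dr^2 / t
H_dr^2 = 5.3^2 = 28.09
cv = 0.8 * 28.09 / 343
cv = 0.06552 m^2/day


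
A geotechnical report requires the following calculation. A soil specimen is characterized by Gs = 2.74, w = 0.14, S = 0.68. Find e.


Result: 0.5641

Derivation:
Using the relation e = Gs * w / S
e = 2.74 * 0.14 / 0.68
e = 0.5641


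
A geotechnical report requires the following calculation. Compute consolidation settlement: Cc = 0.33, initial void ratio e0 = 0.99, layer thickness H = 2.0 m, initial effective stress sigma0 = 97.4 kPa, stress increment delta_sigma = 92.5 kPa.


Using Sc = Cc * H / (1 + e0) * log10((sigma0 + delta_sigma) / sigma0)
Stress ratio = (97.4 + 92.5) / 97.4 = 1.94969
log10(1.94969) = 0.289966
Cc * H / (1 + e0) = 0.33 * 2.0 / (1 + 0.99) = 0.331658
Sc = 0.331658 * 0.289966
Sc = 0.0962 m


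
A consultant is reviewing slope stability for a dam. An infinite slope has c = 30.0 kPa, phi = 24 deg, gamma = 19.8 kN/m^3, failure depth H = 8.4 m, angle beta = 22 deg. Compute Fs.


Using Fs = c / (gamma*H*sin(beta)*cos(beta)) + tan(phi)/tan(beta)
Cohesion contribution = 30.0 / (19.8*8.4*sin(22)*cos(22))
Cohesion contribution = 0.519321
Friction contribution = tan(24)/tan(22) = 1.10198
Fs = 0.519321 + 1.10198
Fs = 1.621


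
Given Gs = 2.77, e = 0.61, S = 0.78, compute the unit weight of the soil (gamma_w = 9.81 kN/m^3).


Result: 19.777 kN/m^3

Derivation:
Using gamma = gamma_w * (Gs + S*e) / (1 + e)
Numerator: Gs + S*e = 2.77 + 0.78*0.61 = 3.2458
Denominator: 1 + e = 1 + 0.61 = 1.61
gamma = 9.81 * 3.2458 / 1.61
gamma = 19.777 kN/m^3


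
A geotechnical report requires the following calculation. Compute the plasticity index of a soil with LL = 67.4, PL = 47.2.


Result: 20.2

Derivation:
Using PI = LL - PL
PI = 67.4 - 47.2
PI = 20.2


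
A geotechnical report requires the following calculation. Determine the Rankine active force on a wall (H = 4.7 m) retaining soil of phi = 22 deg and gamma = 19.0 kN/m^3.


Compute active earth pressure coefficient:
Ka = tan^2(45 - phi/2) = tan^2(34.0) = 0.454962
Compute active force:
Pa = 0.5 * Ka * gamma * H^2
Pa = 0.5 * 0.454962 * 19.0 * 4.7^2
Pa = 95.48 kN/m


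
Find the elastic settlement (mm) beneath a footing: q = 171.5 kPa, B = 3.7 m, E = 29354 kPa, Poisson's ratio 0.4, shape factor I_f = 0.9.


Using Se = q * B * (1 - nu^2) * I_f / E
1 - nu^2 = 1 - 0.4^2 = 0.84
Se = 171.5 * 3.7 * 0.84 * 0.9 / 29354
Se = 0.016343 m
Convert to mm: Se = 0.016343 * 1000 = 16.343 mm


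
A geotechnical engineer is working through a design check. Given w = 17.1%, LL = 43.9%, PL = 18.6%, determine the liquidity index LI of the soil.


First compute the plasticity index:
PI = LL - PL = 43.9 - 18.6 = 25.3
Then compute the liquidity index:
LI = (w - PL) / PI
LI = (17.1 - 18.6) / 25.3
LI = -0.059


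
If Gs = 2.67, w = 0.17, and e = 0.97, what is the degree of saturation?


Result: 0.4679

Derivation:
Using S = Gs * w / e
S = 2.67 * 0.17 / 0.97
S = 0.4679


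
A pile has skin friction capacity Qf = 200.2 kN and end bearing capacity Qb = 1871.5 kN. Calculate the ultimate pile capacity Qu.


Using Qu = Qf + Qb
Qu = 200.2 + 1871.5
Qu = 2071.7 kN


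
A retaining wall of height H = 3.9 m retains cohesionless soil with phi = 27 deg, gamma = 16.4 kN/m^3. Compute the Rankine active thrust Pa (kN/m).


Compute active earth pressure coefficient:
Ka = tan^2(45 - phi/2) = tan^2(31.5) = 0.375525
Compute active force:
Pa = 0.5 * Ka * gamma * H^2
Pa = 0.5 * 0.375525 * 16.4 * 3.9^2
Pa = 46.84 kN/m


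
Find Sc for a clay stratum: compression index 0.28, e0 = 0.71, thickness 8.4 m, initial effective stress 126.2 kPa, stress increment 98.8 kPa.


Using Sc = Cc * H / (1 + e0) * log10((sigma0 + delta_sigma) / sigma0)
Stress ratio = (126.2 + 98.8) / 126.2 = 1.78288
log10(1.78288) = 0.251123
Cc * H / (1 + e0) = 0.28 * 8.4 / (1 + 0.71) = 1.37544
Sc = 1.37544 * 0.251123
Sc = 0.3454 m


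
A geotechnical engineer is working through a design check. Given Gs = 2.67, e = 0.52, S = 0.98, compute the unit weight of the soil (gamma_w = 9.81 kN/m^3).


Using gamma = gamma_w * (Gs + S*e) / (1 + e)
Numerator: Gs + S*e = 2.67 + 0.98*0.52 = 3.1796
Denominator: 1 + e = 1 + 0.52 = 1.52
gamma = 9.81 * 3.1796 / 1.52
gamma = 20.521 kN/m^3


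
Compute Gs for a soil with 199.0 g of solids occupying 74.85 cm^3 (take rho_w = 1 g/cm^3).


Using Gs = m_s / (V_s * rho_w)
Since rho_w = 1 g/cm^3:
Gs = 199.0 / 74.85
Gs = 2.659


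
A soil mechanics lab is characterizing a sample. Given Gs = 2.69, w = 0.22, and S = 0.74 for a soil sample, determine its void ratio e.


Result: 0.7997

Derivation:
Using the relation e = Gs * w / S
e = 2.69 * 0.22 / 0.74
e = 0.7997


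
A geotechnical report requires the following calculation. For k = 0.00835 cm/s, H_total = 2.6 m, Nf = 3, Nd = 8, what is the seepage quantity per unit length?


Result: 8.141e-05 m^3/s per m

Derivation:
Convert k to m/s for unit consistency with H:
k = 0.00835 cm/s = 0.00835 / 100 m/s = 8.35e-05 m/s
Using q = k * H * Nf / Nd
Nf / Nd = 3 / 8 = 0.375
q = 8.35e-05 * 2.6 * 0.375
q = 8.141e-05 m^3/s per m


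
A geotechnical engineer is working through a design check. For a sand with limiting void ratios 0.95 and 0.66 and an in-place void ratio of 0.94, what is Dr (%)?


Using Dr = (e_max - e) / (e_max - e_min) * 100
e_max - e = 0.95 - 0.94 = 0.01
e_max - e_min = 0.95 - 0.66 = 0.29
Dr = 0.01 / 0.29 * 100
Dr = 3.45 %


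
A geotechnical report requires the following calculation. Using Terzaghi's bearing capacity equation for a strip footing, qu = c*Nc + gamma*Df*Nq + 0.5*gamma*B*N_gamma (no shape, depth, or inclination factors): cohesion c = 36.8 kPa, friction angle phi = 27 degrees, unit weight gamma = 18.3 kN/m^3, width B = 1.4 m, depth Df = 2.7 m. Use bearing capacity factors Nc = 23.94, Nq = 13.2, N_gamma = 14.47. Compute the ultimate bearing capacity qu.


Result: 1718.56 kPa

Derivation:
Compute qu = c*Nc + gamma*Df*Nq + 0.5*gamma*B*N_gamma
Term 1: 36.8 * 23.94 = 880.992
Term 2: 18.3 * 2.7 * 13.2 = 652.212
Term 3: 0.5 * 18.3 * 1.4 * 14.47 = 185.3607
qu = 880.992 + 652.212 + 185.3607
qu = 1718.56 kPa


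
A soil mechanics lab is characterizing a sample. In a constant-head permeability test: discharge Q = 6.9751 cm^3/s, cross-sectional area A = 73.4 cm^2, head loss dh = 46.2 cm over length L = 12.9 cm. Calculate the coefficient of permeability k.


Compute hydraulic gradient:
i = dh / L = 46.2 / 12.9 = 3.5814
Then apply Darcy's law:
k = Q / (A * i)
k = 6.9751 / (73.4 * 3.5814)
k = 6.9751 / 262.874
k = 0.026534 cm/s


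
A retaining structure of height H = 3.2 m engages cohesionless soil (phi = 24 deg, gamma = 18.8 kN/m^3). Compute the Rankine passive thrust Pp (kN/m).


Result: 228.24 kN/m

Derivation:
Compute passive earth pressure coefficient:
Kp = tan^2(45 + phi/2) = tan^2(57.0) = 2.371184
Compute passive force:
Pp = 0.5 * Kp * gamma * H^2
Pp = 0.5 * 2.371184 * 18.8 * 3.2^2
Pp = 228.24 kN/m


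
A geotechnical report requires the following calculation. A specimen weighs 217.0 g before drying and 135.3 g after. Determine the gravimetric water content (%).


Using w = (m_wet - m_dry) / m_dry * 100
m_wet - m_dry = 217.0 - 135.3 = 81.7 g
w = 81.7 / 135.3 * 100
w = 60.38 %


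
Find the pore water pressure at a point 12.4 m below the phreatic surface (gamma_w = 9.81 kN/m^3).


Using u = gamma_w * h_w
u = 9.81 * 12.4
u = 121.64 kPa


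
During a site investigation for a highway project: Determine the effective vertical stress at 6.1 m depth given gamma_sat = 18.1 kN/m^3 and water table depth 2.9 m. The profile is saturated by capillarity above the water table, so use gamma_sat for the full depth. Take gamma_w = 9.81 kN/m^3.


Total stress = gamma_sat * depth
sigma = 18.1 * 6.1 = 110.41 kPa
Pore water pressure u = gamma_w * (depth - d_wt)
u = 9.81 * (6.1 - 2.9) = 31.392 kPa
Effective stress = sigma - u
sigma' = 110.41 - 31.392 = 79.02 kPa


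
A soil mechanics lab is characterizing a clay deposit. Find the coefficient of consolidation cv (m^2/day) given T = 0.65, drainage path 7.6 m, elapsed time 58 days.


Using cv = T * H_dr^2 / t
H_dr^2 = 7.6^2 = 57.76
cv = 0.65 * 57.76 / 58
cv = 0.64731 m^2/day


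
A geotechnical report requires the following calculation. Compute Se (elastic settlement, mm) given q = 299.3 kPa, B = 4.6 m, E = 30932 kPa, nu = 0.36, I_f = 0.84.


Using Se = q * B * (1 - nu^2) * I_f / E
1 - nu^2 = 1 - 0.36^2 = 0.8704
Se = 299.3 * 4.6 * 0.8704 * 0.84 / 30932
Se = 0.032543 m
Convert to mm: Se = 0.032543 * 1000 = 32.543 mm


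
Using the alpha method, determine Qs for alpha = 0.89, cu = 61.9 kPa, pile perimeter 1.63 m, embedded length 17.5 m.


Result: 1571.47 kN

Derivation:
Using Qs = alpha * cu * perimeter * L
Qs = 0.89 * 61.9 * 1.63 * 17.5
Qs = 1571.47 kN


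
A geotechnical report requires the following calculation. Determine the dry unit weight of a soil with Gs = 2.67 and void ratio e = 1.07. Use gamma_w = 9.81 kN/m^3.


Using gamma_d = Gs * gamma_w / (1 + e)
gamma_d = 2.67 * 9.81 / (1 + 1.07)
gamma_d = 2.67 * 9.81 / 2.07
gamma_d = 12.653 kN/m^3


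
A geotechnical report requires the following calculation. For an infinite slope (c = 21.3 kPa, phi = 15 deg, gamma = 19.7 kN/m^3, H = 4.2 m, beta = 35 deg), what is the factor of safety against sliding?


Using Fs = c / (gamma*H*sin(beta)*cos(beta)) + tan(phi)/tan(beta)
Cohesion contribution = 21.3 / (19.7*4.2*sin(35)*cos(35))
Cohesion contribution = 0.547909
Friction contribution = tan(15)/tan(35) = 0.382671
Fs = 0.547909 + 0.382671
Fs = 0.931


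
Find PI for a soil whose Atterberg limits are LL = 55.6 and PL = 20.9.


Result: 34.7

Derivation:
Using PI = LL - PL
PI = 55.6 - 20.9
PI = 34.7


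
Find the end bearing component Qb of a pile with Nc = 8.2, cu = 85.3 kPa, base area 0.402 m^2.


Result: 281.18 kN

Derivation:
Using Qb = Nc * cu * Ab
Qb = 8.2 * 85.3 * 0.402
Qb = 281.18 kN


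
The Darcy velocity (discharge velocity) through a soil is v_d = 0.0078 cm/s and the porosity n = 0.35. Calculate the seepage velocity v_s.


Using v_s = v_d / n
v_s = 0.0078 / 0.35
v_s = 0.02229 cm/s


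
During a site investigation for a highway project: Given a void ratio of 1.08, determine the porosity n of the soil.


Using the relation n = e / (1 + e)
n = 1.08 / (1 + 1.08)
n = 1.08 / 2.08
n = 0.5192


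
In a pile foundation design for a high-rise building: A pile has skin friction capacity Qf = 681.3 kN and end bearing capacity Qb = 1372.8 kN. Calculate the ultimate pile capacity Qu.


Result: 2054.1 kN

Derivation:
Using Qu = Qf + Qb
Qu = 681.3 + 1372.8
Qu = 2054.1 kN


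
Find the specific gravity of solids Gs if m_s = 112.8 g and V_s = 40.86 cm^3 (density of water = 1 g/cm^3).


Using Gs = m_s / (V_s * rho_w)
Since rho_w = 1 g/cm^3:
Gs = 112.8 / 40.86
Gs = 2.761


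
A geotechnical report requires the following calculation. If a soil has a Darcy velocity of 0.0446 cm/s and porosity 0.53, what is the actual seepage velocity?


Using v_s = v_d / n
v_s = 0.0446 / 0.53
v_s = 0.08415 cm/s


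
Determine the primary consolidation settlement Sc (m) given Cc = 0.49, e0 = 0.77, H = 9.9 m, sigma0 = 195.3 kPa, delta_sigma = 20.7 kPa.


Using Sc = Cc * H / (1 + e0) * log10((sigma0 + delta_sigma) / sigma0)
Stress ratio = (195.3 + 20.7) / 195.3 = 1.10599
log10(1.10599) = 0.0437515
Cc * H / (1 + e0) = 0.49 * 9.9 / (1 + 0.77) = 2.74068
Sc = 2.74068 * 0.0437515
Sc = 0.1199 m


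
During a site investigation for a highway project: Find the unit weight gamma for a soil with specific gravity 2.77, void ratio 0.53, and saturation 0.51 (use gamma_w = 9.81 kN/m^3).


Using gamma = gamma_w * (Gs + S*e) / (1 + e)
Numerator: Gs + S*e = 2.77 + 0.51*0.53 = 3.0403
Denominator: 1 + e = 1 + 0.53 = 1.53
gamma = 9.81 * 3.0403 / 1.53
gamma = 19.494 kN/m^3


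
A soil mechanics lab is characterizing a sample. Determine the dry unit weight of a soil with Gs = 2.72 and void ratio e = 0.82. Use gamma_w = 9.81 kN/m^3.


Using gamma_d = Gs * gamma_w / (1 + e)
gamma_d = 2.72 * 9.81 / (1 + 0.82)
gamma_d = 2.72 * 9.81 / 1.82
gamma_d = 14.661 kN/m^3


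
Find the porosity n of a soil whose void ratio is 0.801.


Using the relation n = e / (1 + e)
n = 0.801 / (1 + 0.801)
n = 0.801 / 1.801
n = 0.4448


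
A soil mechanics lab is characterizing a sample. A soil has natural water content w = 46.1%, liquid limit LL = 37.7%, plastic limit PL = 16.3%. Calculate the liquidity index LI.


Result: 1.393

Derivation:
First compute the plasticity index:
PI = LL - PL = 37.7 - 16.3 = 21.4
Then compute the liquidity index:
LI = (w - PL) / PI
LI = (46.1 - 16.3) / 21.4
LI = 1.393


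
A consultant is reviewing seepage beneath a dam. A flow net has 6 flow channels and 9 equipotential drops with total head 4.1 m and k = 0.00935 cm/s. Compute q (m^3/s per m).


Result: 0.0002556 m^3/s per m

Derivation:
Convert k to m/s for unit consistency with H:
k = 0.00935 cm/s = 0.00935 / 100 m/s = 9.35e-05 m/s
Using q = k * H * Nf / Nd
Nf / Nd = 6 / 9 = 0.6667
q = 9.35e-05 * 4.1 * 0.6667
q = 0.0002556 m^3/s per m


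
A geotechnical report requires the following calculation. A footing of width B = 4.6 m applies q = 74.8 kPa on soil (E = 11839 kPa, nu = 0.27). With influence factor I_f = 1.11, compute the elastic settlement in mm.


Using Se = q * B * (1 - nu^2) * I_f / E
1 - nu^2 = 1 - 0.27^2 = 0.9271
Se = 74.8 * 4.6 * 0.9271 * 1.11 / 11839
Se = 0.029908 m
Convert to mm: Se = 0.029908 * 1000 = 29.908 mm


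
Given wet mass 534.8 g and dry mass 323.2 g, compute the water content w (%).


Using w = (m_wet - m_dry) / m_dry * 100
m_wet - m_dry = 534.8 - 323.2 = 211.6 g
w = 211.6 / 323.2 * 100
w = 65.47 %


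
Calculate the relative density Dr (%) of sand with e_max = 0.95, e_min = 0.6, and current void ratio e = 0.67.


Using Dr = (e_max - e) / (e_max - e_min) * 100
e_max - e = 0.95 - 0.67 = 0.28
e_max - e_min = 0.95 - 0.6 = 0.35
Dr = 0.28 / 0.35 * 100
Dr = 80.0 %


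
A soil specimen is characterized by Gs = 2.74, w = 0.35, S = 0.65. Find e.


Using the relation e = Gs * w / S
e = 2.74 * 0.35 / 0.65
e = 1.4754


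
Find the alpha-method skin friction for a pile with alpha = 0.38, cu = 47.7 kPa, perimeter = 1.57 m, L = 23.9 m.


Using Qs = alpha * cu * perimeter * L
Qs = 0.38 * 47.7 * 1.57 * 23.9
Qs = 680.14 kN


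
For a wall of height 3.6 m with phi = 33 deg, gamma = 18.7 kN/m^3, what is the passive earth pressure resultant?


Result: 411.04 kN/m

Derivation:
Compute passive earth pressure coefficient:
Kp = tan^2(45 + phi/2) = tan^2(61.5) = 3.39212
Compute passive force:
Pp = 0.5 * Kp * gamma * H^2
Pp = 0.5 * 3.39212 * 18.7 * 3.6^2
Pp = 411.04 kN/m


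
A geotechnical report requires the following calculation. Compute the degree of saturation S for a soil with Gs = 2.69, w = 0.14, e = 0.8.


Result: 0.4708

Derivation:
Using S = Gs * w / e
S = 2.69 * 0.14 / 0.8
S = 0.4708


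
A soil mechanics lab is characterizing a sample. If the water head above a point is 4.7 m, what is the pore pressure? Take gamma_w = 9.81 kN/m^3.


Using u = gamma_w * h_w
u = 9.81 * 4.7
u = 46.11 kPa


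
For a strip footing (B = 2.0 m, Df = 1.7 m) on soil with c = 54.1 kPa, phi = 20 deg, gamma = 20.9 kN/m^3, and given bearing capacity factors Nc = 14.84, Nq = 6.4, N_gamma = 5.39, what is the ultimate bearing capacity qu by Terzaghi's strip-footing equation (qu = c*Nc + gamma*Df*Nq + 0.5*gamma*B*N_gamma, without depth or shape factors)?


Compute qu = c*Nc + gamma*Df*Nq + 0.5*gamma*B*N_gamma
Term 1: 54.1 * 14.84 = 802.844
Term 2: 20.9 * 1.7 * 6.4 = 227.392
Term 3: 0.5 * 20.9 * 2.0 * 5.39 = 112.651
qu = 802.844 + 227.392 + 112.651
qu = 1142.89 kPa


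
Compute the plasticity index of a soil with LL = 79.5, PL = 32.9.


Using PI = LL - PL
PI = 79.5 - 32.9
PI = 46.6


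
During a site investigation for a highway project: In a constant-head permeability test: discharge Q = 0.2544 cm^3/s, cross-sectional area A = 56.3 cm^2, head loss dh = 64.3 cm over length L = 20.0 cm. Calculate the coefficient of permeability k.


Compute hydraulic gradient:
i = dh / L = 64.3 / 20.0 = 3.215
Then apply Darcy's law:
k = Q / (A * i)
k = 0.2544 / (56.3 * 3.215)
k = 0.2544 / 181.004
k = 0.001405 cm/s


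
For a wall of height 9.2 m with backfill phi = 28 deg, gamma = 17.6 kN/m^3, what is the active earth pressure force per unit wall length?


Compute active earth pressure coefficient:
Ka = tan^2(45 - phi/2) = tan^2(31.0) = 0.361033
Compute active force:
Pa = 0.5 * Ka * gamma * H^2
Pa = 0.5 * 0.361033 * 17.6 * 9.2^2
Pa = 268.91 kN/m


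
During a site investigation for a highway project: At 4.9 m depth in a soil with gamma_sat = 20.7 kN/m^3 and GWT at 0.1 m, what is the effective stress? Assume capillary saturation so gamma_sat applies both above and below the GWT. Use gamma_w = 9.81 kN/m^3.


Total stress = gamma_sat * depth
sigma = 20.7 * 4.9 = 101.43 kPa
Pore water pressure u = gamma_w * (depth - d_wt)
u = 9.81 * (4.9 - 0.1) = 47.088 kPa
Effective stress = sigma - u
sigma' = 101.43 - 47.088 = 54.34 kPa


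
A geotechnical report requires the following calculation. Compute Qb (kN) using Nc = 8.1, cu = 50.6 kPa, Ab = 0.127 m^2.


Using Qb = Nc * cu * Ab
Qb = 8.1 * 50.6 * 0.127
Qb = 52.05 kN


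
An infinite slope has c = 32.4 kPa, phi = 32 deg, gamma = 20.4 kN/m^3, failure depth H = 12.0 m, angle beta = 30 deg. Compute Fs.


Result: 1.388

Derivation:
Using Fs = c / (gamma*H*sin(beta)*cos(beta)) + tan(phi)/tan(beta)
Cohesion contribution = 32.4 / (20.4*12.0*sin(30)*cos(30))
Cohesion contribution = 0.305656
Friction contribution = tan(32)/tan(30) = 1.08231
Fs = 0.305656 + 1.08231
Fs = 1.388


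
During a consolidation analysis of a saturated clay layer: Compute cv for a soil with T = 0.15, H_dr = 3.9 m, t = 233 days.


Result: 0.00979 m^2/day

Derivation:
Using cv = T * H_dr^2 / t
H_dr^2 = 3.9^2 = 15.21
cv = 0.15 * 15.21 / 233
cv = 0.00979 m^2/day


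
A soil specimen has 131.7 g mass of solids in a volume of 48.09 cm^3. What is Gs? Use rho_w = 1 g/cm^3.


Using Gs = m_s / (V_s * rho_w)
Since rho_w = 1 g/cm^3:
Gs = 131.7 / 48.09
Gs = 2.739


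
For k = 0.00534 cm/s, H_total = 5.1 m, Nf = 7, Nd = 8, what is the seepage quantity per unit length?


Convert k to m/s for unit consistency with H:
k = 0.00534 cm/s = 0.00534 / 100 m/s = 5.34e-05 m/s
Using q = k * H * Nf / Nd
Nf / Nd = 7 / 8 = 0.875
q = 5.34e-05 * 5.1 * 0.875
q = 0.0002383 m^3/s per m


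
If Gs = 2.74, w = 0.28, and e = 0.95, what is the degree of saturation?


Using S = Gs * w / e
S = 2.74 * 0.28 / 0.95
S = 0.8076


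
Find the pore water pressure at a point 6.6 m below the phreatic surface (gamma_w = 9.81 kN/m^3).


Using u = gamma_w * h_w
u = 9.81 * 6.6
u = 64.75 kPa


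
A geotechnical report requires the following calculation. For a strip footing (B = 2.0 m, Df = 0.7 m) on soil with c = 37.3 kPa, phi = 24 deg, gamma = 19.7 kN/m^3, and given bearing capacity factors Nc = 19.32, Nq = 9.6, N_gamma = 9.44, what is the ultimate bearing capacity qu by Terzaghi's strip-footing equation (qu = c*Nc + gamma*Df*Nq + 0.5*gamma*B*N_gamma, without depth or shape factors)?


Compute qu = c*Nc + gamma*Df*Nq + 0.5*gamma*B*N_gamma
Term 1: 37.3 * 19.32 = 720.636
Term 2: 19.7 * 0.7 * 9.6 = 132.384
Term 3: 0.5 * 19.7 * 2.0 * 9.44 = 185.968
qu = 720.636 + 132.384 + 185.968
qu = 1038.99 kPa


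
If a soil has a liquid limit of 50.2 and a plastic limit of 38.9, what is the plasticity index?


Using PI = LL - PL
PI = 50.2 - 38.9
PI = 11.3


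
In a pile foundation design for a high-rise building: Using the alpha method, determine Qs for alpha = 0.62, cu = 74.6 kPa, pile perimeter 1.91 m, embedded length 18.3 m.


Using Qs = alpha * cu * perimeter * L
Qs = 0.62 * 74.6 * 1.91 * 18.3
Qs = 1616.65 kN


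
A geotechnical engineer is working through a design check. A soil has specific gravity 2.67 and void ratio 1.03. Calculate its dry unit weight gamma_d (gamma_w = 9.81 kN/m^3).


Using gamma_d = Gs * gamma_w / (1 + e)
gamma_d = 2.67 * 9.81 / (1 + 1.03)
gamma_d = 2.67 * 9.81 / 2.03
gamma_d = 12.903 kN/m^3


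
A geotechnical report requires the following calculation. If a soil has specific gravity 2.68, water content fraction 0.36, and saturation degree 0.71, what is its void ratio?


Using the relation e = Gs * w / S
e = 2.68 * 0.36 / 0.71
e = 1.3589


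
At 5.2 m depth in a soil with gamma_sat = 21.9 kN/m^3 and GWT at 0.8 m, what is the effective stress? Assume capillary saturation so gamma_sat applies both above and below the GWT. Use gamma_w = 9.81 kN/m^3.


Result: 70.72 kPa

Derivation:
Total stress = gamma_sat * depth
sigma = 21.9 * 5.2 = 113.88 kPa
Pore water pressure u = gamma_w * (depth - d_wt)
u = 9.81 * (5.2 - 0.8) = 43.164 kPa
Effective stress = sigma - u
sigma' = 113.88 - 43.164 = 70.72 kPa


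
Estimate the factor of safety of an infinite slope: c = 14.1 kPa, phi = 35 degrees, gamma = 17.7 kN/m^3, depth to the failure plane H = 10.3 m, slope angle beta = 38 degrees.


Result: 1.056

Derivation:
Using Fs = c / (gamma*H*sin(beta)*cos(beta)) + tan(phi)/tan(beta)
Cohesion contribution = 14.1 / (17.7*10.3*sin(38)*cos(38))
Cohesion contribution = 0.159417
Friction contribution = tan(35)/tan(38) = 0.896225
Fs = 0.159417 + 0.896225
Fs = 1.056


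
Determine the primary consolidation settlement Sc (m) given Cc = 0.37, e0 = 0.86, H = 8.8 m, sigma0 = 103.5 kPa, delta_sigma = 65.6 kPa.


Result: 0.3732 m

Derivation:
Using Sc = Cc * H / (1 + e0) * log10((sigma0 + delta_sigma) / sigma0)
Stress ratio = (103.5 + 65.6) / 103.5 = 1.63382
log10(1.63382) = 0.213203
Cc * H / (1 + e0) = 0.37 * 8.8 / (1 + 0.86) = 1.75054
Sc = 1.75054 * 0.213203
Sc = 0.3732 m


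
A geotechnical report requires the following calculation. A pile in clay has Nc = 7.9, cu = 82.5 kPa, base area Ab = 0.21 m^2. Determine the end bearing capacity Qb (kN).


Result: 136.87 kN

Derivation:
Using Qb = Nc * cu * Ab
Qb = 7.9 * 82.5 * 0.21
Qb = 136.87 kN


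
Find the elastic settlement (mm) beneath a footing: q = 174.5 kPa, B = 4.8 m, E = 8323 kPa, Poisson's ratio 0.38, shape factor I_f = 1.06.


Result: 91.271 mm

Derivation:
Using Se = q * B * (1 - nu^2) * I_f / E
1 - nu^2 = 1 - 0.38^2 = 0.8556
Se = 174.5 * 4.8 * 0.8556 * 1.06 / 8323
Se = 0.091271 m
Convert to mm: Se = 0.091271 * 1000 = 91.271 mm


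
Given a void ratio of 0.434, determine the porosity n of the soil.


Result: 0.3026

Derivation:
Using the relation n = e / (1 + e)
n = 0.434 / (1 + 0.434)
n = 0.434 / 1.434
n = 0.3026


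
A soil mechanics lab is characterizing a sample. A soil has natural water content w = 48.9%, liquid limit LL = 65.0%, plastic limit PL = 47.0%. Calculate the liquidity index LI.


First compute the plasticity index:
PI = LL - PL = 65.0 - 47.0 = 18.0
Then compute the liquidity index:
LI = (w - PL) / PI
LI = (48.9 - 47.0) / 18.0
LI = 0.106


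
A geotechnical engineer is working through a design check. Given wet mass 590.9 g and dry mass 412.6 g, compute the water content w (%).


Using w = (m_wet - m_dry) / m_dry * 100
m_wet - m_dry = 590.9 - 412.6 = 178.3 g
w = 178.3 / 412.6 * 100
w = 43.21 %


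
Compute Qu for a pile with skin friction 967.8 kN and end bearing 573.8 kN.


Using Qu = Qf + Qb
Qu = 967.8 + 573.8
Qu = 1541.6 kN


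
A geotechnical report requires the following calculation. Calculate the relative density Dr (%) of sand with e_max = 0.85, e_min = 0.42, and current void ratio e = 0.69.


Using Dr = (e_max - e) / (e_max - e_min) * 100
e_max - e = 0.85 - 0.69 = 0.16
e_max - e_min = 0.85 - 0.42 = 0.43
Dr = 0.16 / 0.43 * 100
Dr = 37.21 %


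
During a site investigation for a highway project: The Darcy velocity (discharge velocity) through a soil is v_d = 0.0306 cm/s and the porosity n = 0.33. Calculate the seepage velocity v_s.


Using v_s = v_d / n
v_s = 0.0306 / 0.33
v_s = 0.09273 cm/s


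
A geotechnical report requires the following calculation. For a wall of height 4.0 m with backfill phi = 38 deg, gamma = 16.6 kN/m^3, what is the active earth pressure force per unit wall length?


Compute active earth pressure coefficient:
Ka = tan^2(45 - phi/2) = tan^2(26.0) = 0.237883
Compute active force:
Pa = 0.5 * Ka * gamma * H^2
Pa = 0.5 * 0.237883 * 16.6 * 4.0^2
Pa = 31.59 kN/m


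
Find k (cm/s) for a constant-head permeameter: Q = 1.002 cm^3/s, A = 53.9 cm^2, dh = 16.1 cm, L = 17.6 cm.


Compute hydraulic gradient:
i = dh / L = 16.1 / 17.6 = 0.914773
Then apply Darcy's law:
k = Q / (A * i)
k = 1.002 / (53.9 * 0.914773)
k = 1.002 / 49.3062
k = 0.020322 cm/s


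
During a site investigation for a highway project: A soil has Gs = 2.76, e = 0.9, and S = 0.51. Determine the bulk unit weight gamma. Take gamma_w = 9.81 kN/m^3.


Using gamma = gamma_w * (Gs + S*e) / (1 + e)
Numerator: Gs + S*e = 2.76 + 0.51*0.9 = 3.219
Denominator: 1 + e = 1 + 0.9 = 1.9
gamma = 9.81 * 3.219 / 1.9
gamma = 16.62 kN/m^3


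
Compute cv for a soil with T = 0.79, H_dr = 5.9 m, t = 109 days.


Using cv = T * H_dr^2 / t
H_dr^2 = 5.9^2 = 34.81
cv = 0.79 * 34.81 / 109
cv = 0.25229 m^2/day


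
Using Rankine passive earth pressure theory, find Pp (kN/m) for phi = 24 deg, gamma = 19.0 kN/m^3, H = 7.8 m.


Compute passive earth pressure coefficient:
Kp = tan^2(45 + phi/2) = tan^2(57.0) = 2.371184
Compute passive force:
Pp = 0.5 * Kp * gamma * H^2
Pp = 0.5 * 2.371184 * 19.0 * 7.8^2
Pp = 1370.5 kN/m


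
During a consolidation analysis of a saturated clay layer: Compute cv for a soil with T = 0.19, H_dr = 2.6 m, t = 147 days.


Result: 0.00874 m^2/day

Derivation:
Using cv = T * H_dr^2 / t
H_dr^2 = 2.6^2 = 6.76
cv = 0.19 * 6.76 / 147
cv = 0.00874 m^2/day


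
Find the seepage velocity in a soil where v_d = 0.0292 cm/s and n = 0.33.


Result: 0.08848 cm/s

Derivation:
Using v_s = v_d / n
v_s = 0.0292 / 0.33
v_s = 0.08848 cm/s


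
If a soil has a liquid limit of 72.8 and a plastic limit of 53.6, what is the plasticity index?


Using PI = LL - PL
PI = 72.8 - 53.6
PI = 19.2


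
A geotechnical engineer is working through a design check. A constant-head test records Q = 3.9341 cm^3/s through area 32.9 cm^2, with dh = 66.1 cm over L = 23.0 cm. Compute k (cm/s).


Compute hydraulic gradient:
i = dh / L = 66.1 / 23.0 = 2.87391
Then apply Darcy's law:
k = Q / (A * i)
k = 3.9341 / (32.9 * 2.87391)
k = 3.9341 / 94.5517
k = 0.041608 cm/s


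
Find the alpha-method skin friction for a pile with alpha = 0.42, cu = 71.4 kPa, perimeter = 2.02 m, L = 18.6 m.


Using Qs = alpha * cu * perimeter * L
Qs = 0.42 * 71.4 * 2.02 * 18.6
Qs = 1126.71 kN


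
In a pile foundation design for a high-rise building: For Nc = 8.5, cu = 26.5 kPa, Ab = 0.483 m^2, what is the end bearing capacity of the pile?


Using Qb = Nc * cu * Ab
Qb = 8.5 * 26.5 * 0.483
Qb = 108.8 kN


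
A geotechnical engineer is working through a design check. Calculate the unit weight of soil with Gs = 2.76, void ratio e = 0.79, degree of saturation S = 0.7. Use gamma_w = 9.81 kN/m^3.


Using gamma = gamma_w * (Gs + S*e) / (1 + e)
Numerator: Gs + S*e = 2.76 + 0.7*0.79 = 3.313
Denominator: 1 + e = 1 + 0.79 = 1.79
gamma = 9.81 * 3.313 / 1.79
gamma = 18.157 kN/m^3


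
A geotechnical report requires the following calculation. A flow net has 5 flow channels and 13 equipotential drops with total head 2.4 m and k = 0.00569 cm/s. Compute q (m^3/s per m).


Result: 5.252e-05 m^3/s per m

Derivation:
Convert k to m/s for unit consistency with H:
k = 0.00569 cm/s = 0.00569 / 100 m/s = 5.69e-05 m/s
Using q = k * H * Nf / Nd
Nf / Nd = 5 / 13 = 0.3846
q = 5.69e-05 * 2.4 * 0.3846
q = 5.252e-05 m^3/s per m


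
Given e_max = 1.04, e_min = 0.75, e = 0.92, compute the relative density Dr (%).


Using Dr = (e_max - e) / (e_max - e_min) * 100
e_max - e = 1.04 - 0.92 = 0.12
e_max - e_min = 1.04 - 0.75 = 0.29
Dr = 0.12 / 0.29 * 100
Dr = 41.38 %


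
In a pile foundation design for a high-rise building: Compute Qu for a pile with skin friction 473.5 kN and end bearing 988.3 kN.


Using Qu = Qf + Qb
Qu = 473.5 + 988.3
Qu = 1461.8 kN


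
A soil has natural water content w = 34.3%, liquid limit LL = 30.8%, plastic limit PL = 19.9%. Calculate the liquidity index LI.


First compute the plasticity index:
PI = LL - PL = 30.8 - 19.9 = 10.9
Then compute the liquidity index:
LI = (w - PL) / PI
LI = (34.3 - 19.9) / 10.9
LI = 1.321


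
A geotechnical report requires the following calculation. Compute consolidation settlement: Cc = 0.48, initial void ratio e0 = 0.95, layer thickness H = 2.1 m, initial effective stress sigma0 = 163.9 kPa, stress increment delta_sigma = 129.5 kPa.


Using Sc = Cc * H / (1 + e0) * log10((sigma0 + delta_sigma) / sigma0)
Stress ratio = (163.9 + 129.5) / 163.9 = 1.79012
log10(1.79012) = 0.252881
Cc * H / (1 + e0) = 0.48 * 2.1 / (1 + 0.95) = 0.516923
Sc = 0.516923 * 0.252881
Sc = 0.1307 m
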